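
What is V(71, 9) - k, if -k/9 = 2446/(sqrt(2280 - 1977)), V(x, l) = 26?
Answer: 26 + 7338*sqrt(303)/101 ≈ 1290.7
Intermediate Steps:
k = -7338*sqrt(303)/101 (k = -22014/(sqrt(2280 - 1977)) = -22014/(sqrt(303)) = -22014*sqrt(303)/303 = -7338*sqrt(303)/101 ≈ -1264.7)
V(71, 9) - k = 26 - (-7338)*sqrt(303)/101 = 26 + 7338*sqrt(303)/101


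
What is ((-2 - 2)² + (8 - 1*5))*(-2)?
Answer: -38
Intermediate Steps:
((-2 - 2)² + (8 - 1*5))*(-2) = ((-4)² + (8 - 5))*(-2) = (16 + 3)*(-2) = 19*(-2) = -38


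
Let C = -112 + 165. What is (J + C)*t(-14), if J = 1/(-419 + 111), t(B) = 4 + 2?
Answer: 48969/154 ≈ 317.98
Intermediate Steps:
t(B) = 6
J = -1/308 (J = 1/(-308) = -1/308 ≈ -0.0032468)
C = 53
(J + C)*t(-14) = (-1/308 + 53)*6 = (16323/308)*6 = 48969/154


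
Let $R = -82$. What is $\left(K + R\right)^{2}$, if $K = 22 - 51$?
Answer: $12321$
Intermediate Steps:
$K = -29$ ($K = 22 - 51 = -29$)
$\left(K + R\right)^{2} = \left(-29 - 82\right)^{2} = \left(-111\right)^{2} = 12321$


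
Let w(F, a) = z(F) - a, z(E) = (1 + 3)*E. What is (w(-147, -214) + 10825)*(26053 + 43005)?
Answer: 721725158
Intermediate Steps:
z(E) = 4*E
w(F, a) = -a + 4*F (w(F, a) = 4*F - a = -a + 4*F)
(w(-147, -214) + 10825)*(26053 + 43005) = ((-1*(-214) + 4*(-147)) + 10825)*(26053 + 43005) = ((214 - 588) + 10825)*69058 = (-374 + 10825)*69058 = 10451*69058 = 721725158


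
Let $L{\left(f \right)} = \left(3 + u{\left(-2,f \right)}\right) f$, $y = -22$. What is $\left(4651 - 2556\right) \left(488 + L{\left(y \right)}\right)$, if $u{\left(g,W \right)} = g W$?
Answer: $-1143870$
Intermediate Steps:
$u{\left(g,W \right)} = W g$
$L{\left(f \right)} = f \left(3 - 2 f\right)$ ($L{\left(f \right)} = \left(3 + f \left(-2\right)\right) f = \left(3 - 2 f\right) f = f \left(3 - 2 f\right)$)
$\left(4651 - 2556\right) \left(488 + L{\left(y \right)}\right) = \left(4651 - 2556\right) \left(488 - 22 \left(3 - -44\right)\right) = 2095 \left(488 - 22 \left(3 + 44\right)\right) = 2095 \left(488 - 1034\right) = 2095 \left(-546\right) = -1143870$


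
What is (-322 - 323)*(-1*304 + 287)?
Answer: 10965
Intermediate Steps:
(-322 - 323)*(-1*304 + 287) = -645*(-304 + 287) = -645*(-17) = 10965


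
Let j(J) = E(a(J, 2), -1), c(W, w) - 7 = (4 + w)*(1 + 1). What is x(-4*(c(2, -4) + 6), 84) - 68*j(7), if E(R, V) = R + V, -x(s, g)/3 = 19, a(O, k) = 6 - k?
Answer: -261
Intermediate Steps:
c(W, w) = 15 + 2*w (c(W, w) = 7 + (4 + w)*(1 + 1) = 7 + (4 + w)*2 = 7 + (8 + 2*w) = 15 + 2*w)
x(s, g) = -57 (x(s, g) = -3*19 = -57)
j(J) = 3 (j(J) = (6 - 1*2) - 1 = (6 - 2) - 1 = 4 - 1 = 3)
x(-4*(c(2, -4) + 6), 84) - 68*j(7) = -57 - 68*3 = -57 - 1*204 = -57 - 204 = -261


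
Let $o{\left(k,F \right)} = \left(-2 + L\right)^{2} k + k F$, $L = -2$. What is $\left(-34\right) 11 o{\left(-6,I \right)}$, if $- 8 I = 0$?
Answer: $35904$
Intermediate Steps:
$I = 0$ ($I = \left(- \frac{1}{8}\right) 0 = 0$)
$o{\left(k,F \right)} = 16 k + F k$ ($o{\left(k,F \right)} = \left(-2 - 2\right)^{2} k + k F = \left(-4\right)^{2} k + F k = 16 k + F k$)
$\left(-34\right) 11 o{\left(-6,I \right)} = \left(-34\right) 11 \left(- 6 \left(16 + 0\right)\right) = - 374 \left(\left(-6\right) 16\right) = \left(-374\right) \left(-96\right) = 35904$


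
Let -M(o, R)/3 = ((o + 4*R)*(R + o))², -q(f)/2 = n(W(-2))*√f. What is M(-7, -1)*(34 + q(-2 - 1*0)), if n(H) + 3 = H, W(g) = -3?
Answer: -789888 - 278784*I*√2 ≈ -7.8989e+5 - 3.9426e+5*I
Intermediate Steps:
n(H) = -3 + H
q(f) = 12*√f (q(f) = -2*(-3 - 3)*√f = -(-12)*√f = 12*√f)
M(o, R) = -3*(R + o)²*(o + 4*R)²
M(-7, -1)*(34 + q(-2 - 1*0)) = (-3*(-1 - 7)²*(-7 + 4*(-1))²)*(34 + 12*√(-2 - 1*0)) = (-3*(-8)²*(-7 - 4)²)*(34 + 12*√(-2 + 0)) = (-3*64*(-11)²)*(34 + 12*√(-2)) = (-3*64*121)*(34 + 12*(I*√2)) = -23232*(34 + 12*I*√2) = -789888 - 278784*I*√2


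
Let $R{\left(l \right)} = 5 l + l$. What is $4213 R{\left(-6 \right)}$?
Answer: $-151668$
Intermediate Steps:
$R{\left(l \right)} = 6 l$
$4213 R{\left(-6 \right)} = 4213 \cdot 6 \left(-6\right) = 4213 \left(-36\right) = -151668$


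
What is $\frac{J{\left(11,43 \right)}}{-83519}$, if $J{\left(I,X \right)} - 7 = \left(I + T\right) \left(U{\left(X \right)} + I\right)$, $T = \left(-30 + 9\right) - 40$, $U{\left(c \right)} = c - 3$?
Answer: $\frac{2543}{83519} \approx 0.030448$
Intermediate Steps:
$U{\left(c \right)} = -3 + c$
$T = -61$ ($T = -21 - 40 = -61$)
$J{\left(I,X \right)} = 7 + \left(-61 + I\right) \left(-3 + I + X\right)$ ($J{\left(I,X \right)} = 7 + \left(I - 61\right) \left(\left(-3 + X\right) + I\right) = 7 + \left(-61 + I\right) \left(-3 + I + X\right)$)
$\frac{J{\left(11,43 \right)}}{-83519} = \frac{190 + 11^{2} - 704 - 2623 + 11 \cdot 43}{-83519} = \left(190 + 121 - 704 - 2623 + 473\right) \left(- \frac{1}{83519}\right) = \left(-2543\right) \left(- \frac{1}{83519}\right) = \frac{2543}{83519}$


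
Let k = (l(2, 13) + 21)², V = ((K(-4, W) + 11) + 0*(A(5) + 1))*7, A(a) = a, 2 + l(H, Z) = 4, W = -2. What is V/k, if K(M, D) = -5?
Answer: 42/529 ≈ 0.079395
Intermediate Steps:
l(H, Z) = 2 (l(H, Z) = -2 + 4 = 2)
V = 42 (V = ((-5 + 11) + 0*(5 + 1))*7 = (6 + 0*6)*7 = (6 + 0)*7 = 6*7 = 42)
k = 529 (k = (2 + 21)² = 23² = 529)
V/k = 42/529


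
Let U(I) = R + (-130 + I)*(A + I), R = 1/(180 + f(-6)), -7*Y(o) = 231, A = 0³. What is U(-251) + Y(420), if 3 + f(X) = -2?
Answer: 16729651/175 ≈ 95598.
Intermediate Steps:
A = 0
f(X) = -5 (f(X) = -3 - 2 = -5)
Y(o) = -33 (Y(o) = -⅐*231 = -33)
R = 1/175 (R = 1/(180 - 5) = 1/175 ≈ 0.0057143)
U(I) = 1/175 + I*(-130 + I) (U(I) = 1/175 + (-130 + I)*(0 + I) = 1/175 + (-130 + I)*I = 1/175 + I*(-130 + I))
U(-251) + Y(420) = (1/175 + (-251)² - 130*(-251)) - 33 = (1/175 + 63001 + 32630) - 33 = 16735426/175 - 33 = 16729651/175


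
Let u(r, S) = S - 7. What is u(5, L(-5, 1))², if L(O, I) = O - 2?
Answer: 196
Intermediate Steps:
L(O, I) = -2 + O
u(r, S) = -7 + S
u(5, L(-5, 1))² = (-7 + (-2 - 5))² = (-7 - 7)² = (-14)² = 196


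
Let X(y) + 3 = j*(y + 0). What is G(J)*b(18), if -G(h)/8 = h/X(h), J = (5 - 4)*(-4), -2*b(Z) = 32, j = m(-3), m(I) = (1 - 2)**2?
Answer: 512/7 ≈ 73.143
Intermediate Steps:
m(I) = 1 (m(I) = (-1)**2 = 1)
j = 1
b(Z) = -16 (b(Z) = -1/2*32 = -16)
X(y) = -3 + y (X(y) = -3 + 1*(y + 0) = -3 + 1*y = -3 + y)
J = -4 (J = 1*(-4) = -4)
G(h) = -8*h/(-3 + h)
G(J)*b(18) = -8*(-4)/(-3 - 4)*(-16) = -8*(-4)/(-7)*(-16) = -8*(-4)*(-1/7)*(-16) = -32/7*(-16) = 512/7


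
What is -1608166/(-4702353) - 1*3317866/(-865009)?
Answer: 999579717776/239269274481 ≈ 4.1776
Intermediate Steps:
-1608166/(-4702353) - 1*3317866/(-865009) = -1608166*(-1/4702353) - 3317866*(-1/865009) = 94598/276609 + 3317866/865009 = 999579717776/239269274481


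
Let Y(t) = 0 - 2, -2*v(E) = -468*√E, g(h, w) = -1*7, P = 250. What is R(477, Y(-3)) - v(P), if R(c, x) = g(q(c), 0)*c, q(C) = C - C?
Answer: -3339 - 1170*√10 ≈ -7038.9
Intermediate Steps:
q(C) = 0
g(h, w) = -7
v(E) = 234*√E (v(E) = -(-234)*√E = 234*√E)
Y(t) = -2
R(c, x) = -7*c
R(477, Y(-3)) - v(P) = -7*477 - 234*√250 = -3339 - 234*5*√10 = -3339 - 1170*√10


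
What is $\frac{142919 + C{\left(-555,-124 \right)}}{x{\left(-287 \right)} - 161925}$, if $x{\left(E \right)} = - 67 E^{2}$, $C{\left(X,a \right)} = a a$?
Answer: $- \frac{158295}{5680648} \approx -0.027866$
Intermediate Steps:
$C{\left(X,a \right)} = a^{2}$
$\frac{142919 + C{\left(-555,-124 \right)}}{x{\left(-287 \right)} - 161925} = \frac{142919 + \left(-124\right)^{2}}{- 67 \left(-287\right)^{2} - 161925} = \frac{142919 + 15376}{\left(-67\right) 82369 - 161925} = \frac{158295}{-5518723 - 161925} = \frac{158295}{-5680648} = 158295 \left(- \frac{1}{5680648}\right) = - \frac{158295}{5680648}$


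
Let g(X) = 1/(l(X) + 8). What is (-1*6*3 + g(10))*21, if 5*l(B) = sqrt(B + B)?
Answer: -29652/79 - 21*sqrt(5)/158 ≈ -375.64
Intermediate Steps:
l(B) = sqrt(2)*sqrt(B)/5 (l(B) = sqrt(B + B)/5 = sqrt(2*B)/5 = (sqrt(2)*sqrt(B))/5 = sqrt(2)*sqrt(B)/5)
g(X) = 1/(8 + sqrt(2)*sqrt(X)/5) (g(X) = 1/(sqrt(2)*sqrt(X)/5 + 8) = 1/(8 + sqrt(2)*sqrt(X)/5))
(-1*6*3 + g(10))*21 = (-1*6*3 + 5/(40 + sqrt(2)*sqrt(10)))*21 = (-6*3 + 5/(40 + 2*sqrt(5)))*21 = (-18 + 5/(40 + 2*sqrt(5)))*21 = -378 + 105/(40 + 2*sqrt(5))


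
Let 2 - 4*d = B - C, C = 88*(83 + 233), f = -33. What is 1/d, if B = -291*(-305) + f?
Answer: -1/15228 ≈ -6.5668e-5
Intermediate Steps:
B = 88722 (B = -291*(-305) - 33 = 88755 - 33 = 88722)
C = 27808 (C = 88*316 = 27808)
d = -15228 (d = ½ - (88722 - 1*27808)/4 = ½ - (88722 - 27808)/4 = ½ - ¼*60914 = ½ - 30457/2 = -15228)
1/d = 1/(-15228) = -1/15228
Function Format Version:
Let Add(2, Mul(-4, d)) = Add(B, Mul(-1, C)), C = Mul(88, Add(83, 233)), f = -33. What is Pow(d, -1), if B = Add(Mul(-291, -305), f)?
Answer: Rational(-1, 15228) ≈ -6.5668e-5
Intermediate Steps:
B = 88722 (B = Add(Mul(-291, -305), -33) = Add(88755, -33) = 88722)
C = 27808 (C = Mul(88, 316) = 27808)
d = -15228 (d = Add(Rational(1, 2), Mul(Rational(-1, 4), Add(88722, Mul(-1, 27808)))) = Add(Rational(1, 2), Mul(Rational(-1, 4), Add(88722, -27808))) = Add(Rational(1, 2), Mul(Rational(-1, 4), 60914)) = Add(Rational(1, 2), Rational(-30457, 2)) = -15228)
Pow(d, -1) = Pow(-15228, -1) = Rational(-1, 15228)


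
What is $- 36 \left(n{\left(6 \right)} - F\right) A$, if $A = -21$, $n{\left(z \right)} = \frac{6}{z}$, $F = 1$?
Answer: $0$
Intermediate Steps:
$- 36 \left(n{\left(6 \right)} - F\right) A = - 36 \left(\frac{6}{6} - 1\right) \left(-21\right) = - 36 \left(6 \cdot \frac{1}{6} - 1\right) \left(-21\right) = - 36 \left(1 - 1\right) \left(-21\right) = \left(-36\right) 0 \left(-21\right) = 0 \left(-21\right) = 0$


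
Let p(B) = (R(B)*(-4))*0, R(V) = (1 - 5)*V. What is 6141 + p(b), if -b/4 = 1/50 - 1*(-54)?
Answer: 6141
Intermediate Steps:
R(V) = -4*V
b = -5402/25 (b = -4*(1/50 - 1*(-54)) = -4*(1/50 + 54) = -4*2701/50 = -5402/25 ≈ -216.08)
p(B) = 0 (p(B) = (-4*B*(-4))*0 = (16*B)*0 = 0)
6141 + p(b) = 6141 + 0 = 6141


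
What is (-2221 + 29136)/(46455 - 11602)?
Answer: 3845/4979 ≈ 0.77224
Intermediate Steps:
(-2221 + 29136)/(46455 - 11602) = 26915/34853 = 26915*(1/34853) = 3845/4979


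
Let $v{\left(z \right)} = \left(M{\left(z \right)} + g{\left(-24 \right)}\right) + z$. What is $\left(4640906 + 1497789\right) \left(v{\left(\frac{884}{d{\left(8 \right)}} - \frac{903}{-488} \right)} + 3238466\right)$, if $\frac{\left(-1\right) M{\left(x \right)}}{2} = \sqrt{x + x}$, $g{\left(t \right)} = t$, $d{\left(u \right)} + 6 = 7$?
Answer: $\frac{9703999891191745}{488} - \frac{6138695 \sqrt{26369995}}{61} \approx 1.9885 \cdot 10^{13}$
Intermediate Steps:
$d{\left(u \right)} = 1$ ($d{\left(u \right)} = -6 + 7 = 1$)
$M{\left(x \right)} = - 2 \sqrt{2} \sqrt{x}$ ($M{\left(x \right)} = - 2 \sqrt{x + x} = - 2 \sqrt{2 x} = - 2 \sqrt{2} \sqrt{x}$)
$v{\left(z \right)} = -24 + z - 2 \sqrt{2} \sqrt{z}$ ($v{\left(z \right)} = \left(- 2 \sqrt{2} \sqrt{z} - 24\right) + z = \left(-24 - 2 \sqrt{2} \sqrt{z}\right) + z = -24 + z - 2 \sqrt{2} \sqrt{z}$)
$\left(4640906 + 1497789\right) \left(v{\left(\frac{884}{d{\left(8 \right)}} - \frac{903}{-488} \right)} + 3238466\right) = \left(4640906 + 1497789\right) \left(\left(-24 + \left(\frac{884}{1} - \frac{903}{-488}\right) - 2 \sqrt{2} \sqrt{\frac{884}{1} - \frac{903}{-488}}\right) + 3238466\right) = 6138695 \left(\left(-24 + \left(884 \cdot 1 - - \frac{903}{488}\right) - 2 \sqrt{2} \sqrt{884 \cdot 1 - - \frac{903}{488}}\right) + 3238466\right) = 6138695 \left(\left(-24 + \left(884 + \frac{903}{488}\right) - 2 \sqrt{2} \sqrt{884 + \frac{903}{488}}\right) + 3238466\right) = 6138695 \left(\left(-24 + \frac{432295}{488} - 2 \sqrt{2} \sqrt{\frac{432295}{488}}\right) + 3238466\right) = 6138695 \left(\left(-24 + \frac{432295}{488} - 2 \sqrt{2} \frac{\sqrt{52739990}}{244}\right) + 3238466\right) = 6138695 \left(\left(-24 + \frac{432295}{488} - \frac{\sqrt{26369995}}{61}\right) + 3238466\right) = 6138695 \left(\left(\frac{420583}{488} - \frac{\sqrt{26369995}}{61}\right) + 3238466\right) = 6138695 \left(\frac{1580791991}{488} - \frac{\sqrt{26369995}}{61}\right) = \frac{9703999891191745}{488} - \frac{6138695 \sqrt{26369995}}{61}$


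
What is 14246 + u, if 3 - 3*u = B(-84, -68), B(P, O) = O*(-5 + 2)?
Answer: 14179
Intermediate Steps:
B(P, O) = -3*O (B(P, O) = O*(-3) = -3*O)
u = -67 (u = 1 - (-1)*(-68) = 1 - 1/3*204 = 1 - 68 = -67)
14246 + u = 14246 - 67 = 14179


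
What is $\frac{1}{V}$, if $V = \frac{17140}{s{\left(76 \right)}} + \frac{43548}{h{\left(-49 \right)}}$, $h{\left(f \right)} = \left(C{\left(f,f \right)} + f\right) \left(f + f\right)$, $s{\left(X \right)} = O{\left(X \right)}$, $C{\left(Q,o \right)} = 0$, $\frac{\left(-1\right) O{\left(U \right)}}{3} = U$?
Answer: $- \frac{136857}{9047167} \approx -0.015127$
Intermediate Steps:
$O{\left(U \right)} = - 3 U$
$s{\left(X \right)} = - 3 X$
$h{\left(f \right)} = 2 f^{2}$ ($h{\left(f \right)} = \left(0 + f\right) \left(f + f\right) = f 2 f = 2 f^{2}$)
$V = - \frac{9047167}{136857}$ ($V = \frac{17140}{\left(-3\right) 76} + \frac{43548}{2 \left(-49\right)^{2}} = \frac{17140}{-228} + \frac{43548}{2 \cdot 2401} = 17140 \left(- \frac{1}{228}\right) + \frac{43548}{4802} = - \frac{4285}{57} + 43548 \cdot \frac{1}{4802} = - \frac{4285}{57} + \frac{21774}{2401} = - \frac{9047167}{136857} \approx -66.107$)
$\frac{1}{V} = \frac{1}{- \frac{9047167}{136857}} = - \frac{136857}{9047167}$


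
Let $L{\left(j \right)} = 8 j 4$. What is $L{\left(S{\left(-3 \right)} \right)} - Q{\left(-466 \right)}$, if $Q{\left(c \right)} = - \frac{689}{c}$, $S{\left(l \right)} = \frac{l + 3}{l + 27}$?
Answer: $- \frac{689}{466} \approx -1.4785$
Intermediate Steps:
$S{\left(l \right)} = \frac{3 + l}{27 + l}$
$L{\left(j \right)} = 32 j$
$L{\left(S{\left(-3 \right)} \right)} - Q{\left(-466 \right)} = 32 \frac{3 - 3}{27 - 3} - - \frac{689}{-466} = 32 \cdot \frac{1}{24} \cdot 0 - \left(-689\right) \left(- \frac{1}{466}\right) = 32 \cdot \frac{1}{24} \cdot 0 - \frac{689}{466} = 32 \cdot 0 - \frac{689}{466} = 0 - \frac{689}{466} = - \frac{689}{466}$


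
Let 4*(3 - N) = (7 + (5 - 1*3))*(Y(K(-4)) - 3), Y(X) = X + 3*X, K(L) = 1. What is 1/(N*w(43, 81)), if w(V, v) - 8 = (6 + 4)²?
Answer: 1/81 ≈ 0.012346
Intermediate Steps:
w(V, v) = 108 (w(V, v) = 8 + (6 + 4)² = 8 + 10² = 8 + 100 = 108)
Y(X) = 4*X
N = ¾ (N = 3 - (7 + (5 - 1*3))*(4*1 - 3)/4 = 3 - (7 + (5 - 3))*(4 - 3)/4 = 3 - (7 + 2)/4 = 3 - 9/4 = ¾ ≈ 0.75000)
1/(N*w(43, 81)) = 1/((¾)*108) = 1/81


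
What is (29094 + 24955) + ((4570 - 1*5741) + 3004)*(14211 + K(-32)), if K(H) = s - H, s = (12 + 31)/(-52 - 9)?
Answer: 1595770729/61 ≈ 2.6160e+7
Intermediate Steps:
s = -43/61 (s = 43/(-61) = 43*(-1/61) = -43/61 ≈ -0.70492)
K(H) = -43/61 - H
(29094 + 24955) + ((4570 - 1*5741) + 3004)*(14211 + K(-32)) = (29094 + 24955) + ((4570 - 1*5741) + 3004)*(14211 + (-43/61 - 1*(-32))) = 54049 + ((4570 - 5741) + 3004)*(14211 + (-43/61 + 32)) = 54049 + (-1171 + 3004)*(14211 + 1909/61) = 54049 + 1833*(868780/61) = 54049 + 1592473740/61 = 1595770729/61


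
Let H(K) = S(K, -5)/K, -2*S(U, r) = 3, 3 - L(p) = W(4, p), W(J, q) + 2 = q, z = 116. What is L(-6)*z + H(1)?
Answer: 2549/2 ≈ 1274.5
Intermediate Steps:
W(J, q) = -2 + q
L(p) = 5 - p (L(p) = 3 - (-2 + p) = 3 + (2 - p) = 5 - p)
S(U, r) = -3/2 (S(U, r) = -½*3 = -3/2)
H(K) = -3/(2*K)
L(-6)*z + H(1) = (5 - 1*(-6))*116 - 3/2/1 = (5 + 6)*116 - 3/2*1 = 11*116 - 3/2 = 1276 - 3/2 = 2549/2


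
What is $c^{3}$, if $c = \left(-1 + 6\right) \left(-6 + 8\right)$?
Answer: $1000$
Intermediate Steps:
$c = 10$ ($c = 5 \cdot 2 = 10$)
$c^{3} = 10^{3} = 1000$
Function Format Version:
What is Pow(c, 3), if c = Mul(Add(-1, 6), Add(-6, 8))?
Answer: 1000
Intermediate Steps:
c = 10 (c = Mul(5, 2) = 10)
Pow(c, 3) = Pow(10, 3) = 1000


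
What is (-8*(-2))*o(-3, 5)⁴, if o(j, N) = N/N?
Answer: 16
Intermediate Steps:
o(j, N) = 1
(-8*(-2))*o(-3, 5)⁴ = -8*(-2)*1⁴ = 16*1 = 16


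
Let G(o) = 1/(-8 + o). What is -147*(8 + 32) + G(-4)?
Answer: -70561/12 ≈ -5880.1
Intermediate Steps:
-147*(8 + 32) + G(-4) = -147*(8 + 32) + 1/(-8 - 4) = -147*40 + 1/(-12) = -5880 - 1/12 = -70561/12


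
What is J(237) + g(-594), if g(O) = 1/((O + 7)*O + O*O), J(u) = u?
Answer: 166258819/701514 ≈ 237.00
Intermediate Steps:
g(O) = 1/(O² + O*(7 + O)) (g(O) = 1/((7 + O)*O + O²) = 1/(O*(7 + O) + O²) = 1/(O² + O*(7 + O)))
J(237) + g(-594) = 237 + 1/((-594)*(7 + 2*(-594))) = 237 - 1/(594*(7 - 1188)) = 237 - 1/594/(-1181) = 237 - 1/594*(-1/1181) = 237 + 1/701514 = 166258819/701514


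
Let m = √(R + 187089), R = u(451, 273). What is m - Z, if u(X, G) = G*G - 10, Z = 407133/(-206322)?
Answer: 135711/68774 + 2*√65402 ≈ 513.45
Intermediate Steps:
Z = -135711/68774 (Z = 407133*(-1/206322) = -135711/68774 ≈ -1.9733)
u(X, G) = -10 + G² (u(X, G) = G² - 10 = -10 + G²)
R = 74519 (R = -10 + 273² = -10 + 74529 = 74519)
m = 2*√65402 (m = √(74519 + 187089) = √261608 = 2*√65402 ≈ 511.48)
m - Z = 2*√65402 - 1*(-135711/68774) = 2*√65402 + 135711/68774 = 135711/68774 + 2*√65402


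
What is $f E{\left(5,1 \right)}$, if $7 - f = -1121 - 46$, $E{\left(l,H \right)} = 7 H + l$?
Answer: $14088$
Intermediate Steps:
$E{\left(l,H \right)} = l + 7 H$
$f = 1174$ ($f = 7 - \left(-1121 - 46\right) = 7 - -1167 = 7 + 1167 = 1174$)
$f E{\left(5,1 \right)} = 1174 \left(5 + 7 \cdot 1\right) = 1174 \left(5 + 7\right) = 1174 \cdot 12 = 14088$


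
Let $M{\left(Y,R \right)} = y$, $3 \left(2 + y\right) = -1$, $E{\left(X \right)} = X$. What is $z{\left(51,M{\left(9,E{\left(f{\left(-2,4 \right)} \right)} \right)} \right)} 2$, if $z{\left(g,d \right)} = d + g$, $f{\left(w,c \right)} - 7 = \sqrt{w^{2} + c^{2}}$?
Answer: $\frac{292}{3} \approx 97.333$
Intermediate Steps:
$f{\left(w,c \right)} = 7 + \sqrt{c^{2} + w^{2}}$ ($f{\left(w,c \right)} = 7 + \sqrt{w^{2} + c^{2}} = 7 + \sqrt{c^{2} + w^{2}}$)
$y = - \frac{7}{3}$ ($y = -2 + \frac{1}{3} \left(-1\right) = -2 - \frac{1}{3} = - \frac{7}{3} \approx -2.3333$)
$M{\left(Y,R \right)} = - \frac{7}{3}$
$z{\left(51,M{\left(9,E{\left(f{\left(-2,4 \right)} \right)} \right)} \right)} 2 = \left(- \frac{7}{3} + 51\right) 2 = \frac{146}{3} \cdot 2 = \frac{292}{3}$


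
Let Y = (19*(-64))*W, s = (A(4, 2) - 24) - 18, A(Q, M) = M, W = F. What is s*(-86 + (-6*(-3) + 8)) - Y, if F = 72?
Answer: 89952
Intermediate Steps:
W = 72
s = -40 (s = (2 - 24) - 18 = -22 - 18 = -40)
Y = -87552 (Y = (19*(-64))*72 = -1216*72 = -87552)
s*(-86 + (-6*(-3) + 8)) - Y = -40*(-86 + (-6*(-3) + 8)) - 1*(-87552) = -40*(-86 + (18 + 8)) + 87552 = -40*(-86 + 26) + 87552 = -40*(-60) + 87552 = 2400 + 87552 = 89952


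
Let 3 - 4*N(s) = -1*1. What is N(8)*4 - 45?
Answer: -41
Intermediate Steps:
N(s) = 1 (N(s) = ¾ - (-1)/4 = ¾ - ¼*(-1) = ¾ + ¼ = 1)
N(8)*4 - 45 = 1*4 - 45 = 4 - 45 = -41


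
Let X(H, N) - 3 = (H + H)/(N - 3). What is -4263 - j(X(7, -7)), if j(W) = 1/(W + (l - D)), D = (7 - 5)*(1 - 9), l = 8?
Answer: -545669/128 ≈ -4263.0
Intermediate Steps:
D = -16 (D = 2*(-8) = -16)
X(H, N) = 3 + 2*H/(-3 + N) (X(H, N) = 3 + (H + H)/(N - 3) = 3 + (2*H)/(-3 + N) = 3 + 2*H/(-3 + N))
j(W) = 1/(24 + W) (j(W) = 1/(W + (8 - 1*(-16))) = 1/(W + (8 + 16)) = 1/(W + 24) = 1/(24 + W))
-4263 - j(X(7, -7)) = -4263 - 1/(24 + (-9 + 2*7 + 3*(-7))/(-3 - 7)) = -4263 - 1/(24 + (-9 + 14 - 21)/(-10)) = -4263 - 1/(24 - ⅒*(-16)) = -4263 - 1/(24 + 8/5) = -4263 - 1/128/5 = -4263 - 1*5/128 = -4263 - 5/128 = -545669/128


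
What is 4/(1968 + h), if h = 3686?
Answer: 2/2827 ≈ 0.00070746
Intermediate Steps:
4/(1968 + h) = 4/(1968 + 3686) = 4/5654 = (1/5654)*4 = 2/2827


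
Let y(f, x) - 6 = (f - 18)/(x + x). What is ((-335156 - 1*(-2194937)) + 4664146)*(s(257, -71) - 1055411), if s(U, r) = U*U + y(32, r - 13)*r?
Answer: -77487192690895/12 ≈ -6.4573e+12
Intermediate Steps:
y(f, x) = 6 + (-18 + f)/(2*x) (y(f, x) = 6 + (f - 18)/(x + x) = 6 + (-18 + f)/((2*x)) = 6 + (-18 + f)*(1/(2*x)) = 6 + (-18 + f)/(2*x))
s(U, r) = U² + r*(-142 + 12*r)/(2*(-13 + r)) (s(U, r) = U*U + ((-18 + 32 + 12*(r - 13))/(2*(r - 13)))*r = U² + ((-18 + 32 + 12*(-13 + r))/(2*(-13 + r)))*r = U² + ((-18 + 32 + (-156 + 12*r))/(2*(-13 + r)))*r = U² + ((-142 + 12*r)/(2*(-13 + r)))*r = U² + r*(-142 + 12*r)/(2*(-13 + r)))
((-335156 - 1*(-2194937)) + 4664146)*(s(257, -71) - 1055411) = ((-335156 - 1*(-2194937)) + 4664146)*((-71*(-71 + 6*(-71)) + 257²*(-13 - 71))/(-13 - 71) - 1055411) = ((-335156 + 2194937) + 4664146)*((-71*(-71 - 426) + 66049*(-84))/(-84) - 1055411) = (1859781 + 4664146)*(-(-71*(-497) - 5548116)/84 - 1055411) = 6523927*(-(35287 - 5548116)/84 - 1055411) = 6523927*(-1/84*(-5512829) - 1055411) = 6523927*(787547/12 - 1055411) = 6523927*(-11877385/12) = -77487192690895/12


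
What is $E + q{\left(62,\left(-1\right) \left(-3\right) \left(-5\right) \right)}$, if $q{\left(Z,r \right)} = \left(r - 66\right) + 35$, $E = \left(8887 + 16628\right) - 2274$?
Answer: $23195$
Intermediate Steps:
$E = 23241$ ($E = 25515 - 2274 = 23241$)
$q{\left(Z,r \right)} = -31 + r$ ($q{\left(Z,r \right)} = \left(-66 + r\right) + 35 = -31 + r$)
$E + q{\left(62,\left(-1\right) \left(-3\right) \left(-5\right) \right)} = 23241 - \left(31 - \left(-1\right) \left(-3\right) \left(-5\right)\right) = 23241 + \left(-31 + 3 \left(-5\right)\right) = 23241 - 46 = 23195$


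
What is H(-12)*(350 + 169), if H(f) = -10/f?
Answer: 865/2 ≈ 432.50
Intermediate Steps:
H(-12)*(350 + 169) = (-10/(-12))*(350 + 169) = -10*(-1/12)*519 = (5/6)*519 = 865/2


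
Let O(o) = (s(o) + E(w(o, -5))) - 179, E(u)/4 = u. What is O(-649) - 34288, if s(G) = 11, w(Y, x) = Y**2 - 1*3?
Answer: 1650336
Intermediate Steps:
w(Y, x) = -3 + Y**2 (w(Y, x) = Y**2 - 3 = -3 + Y**2)
E(u) = 4*u
O(o) = -180 + 4*o**2 (O(o) = (11 + 4*(-3 + o**2)) - 179 = (11 + (-12 + 4*o**2)) - 179 = (-1 + 4*o**2) - 179 = -180 + 4*o**2)
O(-649) - 34288 = (-180 + 4*(-649)**2) - 34288 = (-180 + 4*421201) - 34288 = (-180 + 1684804) - 34288 = 1684624 - 34288 = 1650336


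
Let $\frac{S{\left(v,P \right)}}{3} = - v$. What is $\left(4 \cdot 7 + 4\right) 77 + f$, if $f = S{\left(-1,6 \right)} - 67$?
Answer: $2400$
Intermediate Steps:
$S{\left(v,P \right)} = - 3 v$ ($S{\left(v,P \right)} = 3 \left(- v\right) = - 3 v$)
$f = -64$ ($f = \left(-3\right) \left(-1\right) - 67 = 3 - 67 = -64$)
$\left(4 \cdot 7 + 4\right) 77 + f = \left(4 \cdot 7 + 4\right) 77 - 64 = \left(28 + 4\right) 77 - 64 = 32 \cdot 77 - 64 = 2464 - 64 = 2400$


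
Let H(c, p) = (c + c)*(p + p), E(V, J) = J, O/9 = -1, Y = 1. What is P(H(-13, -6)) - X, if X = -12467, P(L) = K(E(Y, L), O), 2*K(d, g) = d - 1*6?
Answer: 12620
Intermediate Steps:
O = -9 (O = 9*(-1) = -9)
H(c, p) = 4*c*p (H(c, p) = (2*c)*(2*p) = 4*c*p)
K(d, g) = -3 + d/2 (K(d, g) = (d - 1*6)/2 = (d - 6)/2 = (-6 + d)/2 = -3 + d/2)
P(L) = -3 + L/2
P(H(-13, -6)) - X = (-3 + (4*(-13)*(-6))/2) - 1*(-12467) = (-3 + (½)*312) + 12467 = (-3 + 156) + 12467 = 153 + 12467 = 12620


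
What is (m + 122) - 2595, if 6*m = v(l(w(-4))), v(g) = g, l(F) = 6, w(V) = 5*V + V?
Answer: -2472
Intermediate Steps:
w(V) = 6*V
m = 1 (m = (1/6)*6 = 1)
(m + 122) - 2595 = (1 + 122) - 2595 = 123 - 2595 = -2472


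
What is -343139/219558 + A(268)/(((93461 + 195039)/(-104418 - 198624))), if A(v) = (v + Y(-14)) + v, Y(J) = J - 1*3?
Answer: -4328851741598/7917810375 ≈ -546.72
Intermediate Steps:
Y(J) = -3 + J (Y(J) = J - 3 = -3 + J)
A(v) = -17 + 2*v (A(v) = (v + (-3 - 14)) + v = (v - 17) + v = (-17 + v) + v = -17 + 2*v)
-343139/219558 + A(268)/(((93461 + 195039)/(-104418 - 198624))) = -343139/219558 + (-17 + 2*268)/(((93461 + 195039)/(-104418 - 198624))) = -343139*1/219558 + (-17 + 536)/((288500/(-303042))) = -343139/219558 + 519/((288500*(-1/303042))) = -343139/219558 + 519/(-144250/151521) = -343139/219558 + 519*(-151521/144250) = -343139/219558 - 78639399/144250 = -4328851741598/7917810375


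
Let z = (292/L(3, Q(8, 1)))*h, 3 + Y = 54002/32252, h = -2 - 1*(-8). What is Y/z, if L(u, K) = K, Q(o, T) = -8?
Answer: 21377/3531594 ≈ 0.0060531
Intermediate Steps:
h = 6 (h = -2 + 8 = 6)
Y = -21377/16126 (Y = -3 + 54002/32252 = -3 + 54002*(1/32252) = -3 + 27001/16126 = -21377/16126 ≈ -1.3256)
z = -219 (z = (292/(-8))*6 = (292*(-⅛))*6 = -73/2*6 = -219)
Y/z = -21377/16126/(-219) = -21377/16126*(-1/219) = 21377/3531594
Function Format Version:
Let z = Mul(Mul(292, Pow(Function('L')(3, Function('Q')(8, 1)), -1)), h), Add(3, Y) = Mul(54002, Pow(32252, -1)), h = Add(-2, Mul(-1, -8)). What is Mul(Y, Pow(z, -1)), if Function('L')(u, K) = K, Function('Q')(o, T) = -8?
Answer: Rational(21377, 3531594) ≈ 0.0060531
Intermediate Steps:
h = 6 (h = Add(-2, 8) = 6)
Y = Rational(-21377, 16126) (Y = Add(-3, Mul(54002, Pow(32252, -1))) = Add(-3, Mul(54002, Rational(1, 32252))) = Add(-3, Rational(27001, 16126)) = Rational(-21377, 16126) ≈ -1.3256)
z = -219 (z = Mul(Mul(292, Pow(-8, -1)), 6) = Mul(Mul(292, Rational(-1, 8)), 6) = Mul(Rational(-73, 2), 6) = -219)
Mul(Y, Pow(z, -1)) = Mul(Rational(-21377, 16126), Pow(-219, -1)) = Mul(Rational(-21377, 16126), Rational(-1, 219)) = Rational(21377, 3531594)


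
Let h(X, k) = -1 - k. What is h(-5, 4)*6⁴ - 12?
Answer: -6492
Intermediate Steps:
h(-5, 4)*6⁴ - 12 = (-1 - 1*4)*6⁴ - 12 = (-1 - 4)*1296 - 12 = -5*1296 - 12 = -6480 - 12 = -6492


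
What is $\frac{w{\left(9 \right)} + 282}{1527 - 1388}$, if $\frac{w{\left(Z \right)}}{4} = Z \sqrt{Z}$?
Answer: $\frac{390}{139} \approx 2.8058$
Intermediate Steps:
$w{\left(Z \right)} = 4 Z^{\frac{3}{2}}$ ($w{\left(Z \right)} = 4 Z \sqrt{Z} = 4 Z^{\frac{3}{2}}$)
$\frac{w{\left(9 \right)} + 282}{1527 - 1388} = \frac{4 \cdot 9^{\frac{3}{2}} + 282}{1527 - 1388} = \frac{4 \cdot 27 + 282}{139} = \left(108 + 282\right) \frac{1}{139} = 390 \cdot \frac{1}{139} = \frac{390}{139}$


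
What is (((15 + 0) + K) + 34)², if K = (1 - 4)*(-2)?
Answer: 3025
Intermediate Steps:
K = 6 (K = -3*(-2) = 6)
(((15 + 0) + K) + 34)² = (((15 + 0) + 6) + 34)² = ((15 + 6) + 34)² = (21 + 34)² = 55² = 3025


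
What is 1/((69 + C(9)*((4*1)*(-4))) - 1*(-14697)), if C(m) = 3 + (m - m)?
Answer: 1/14718 ≈ 6.7944e-5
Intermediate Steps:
C(m) = 3 (C(m) = 3 + 0 = 3)
1/((69 + C(9)*((4*1)*(-4))) - 1*(-14697)) = 1/((69 + 3*((4*1)*(-4))) - 1*(-14697)) = 1/((69 + 3*(4*(-4))) + 14697) = 1/((69 + 3*(-16)) + 14697) = 1/((69 - 48) + 14697) = 1/(21 + 14697) = 1/14718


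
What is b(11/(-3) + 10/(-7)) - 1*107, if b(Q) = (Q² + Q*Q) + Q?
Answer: -26536/441 ≈ -60.172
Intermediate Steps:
b(Q) = Q + 2*Q² (b(Q) = (Q² + Q²) + Q = 2*Q² + Q = Q + 2*Q²)
b(11/(-3) + 10/(-7)) - 1*107 = (11/(-3) + 10/(-7))*(1 + 2*(11/(-3) + 10/(-7))) - 1*107 = (11*(-⅓) + 10*(-⅐))*(1 + 2*(11*(-⅓) + 10*(-⅐))) - 107 = (-11/3 - 10/7)*(1 + 2*(-11/3 - 10/7)) - 107 = -107*(1 + 2*(-107/21))/21 - 107 = -107*(1 - 214/21)/21 - 107 = -107/21*(-193/21) - 107 = 20651/441 - 107 = -26536/441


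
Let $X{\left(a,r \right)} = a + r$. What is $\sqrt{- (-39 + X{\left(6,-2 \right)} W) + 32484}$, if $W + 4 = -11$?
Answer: $\sqrt{32583} \approx 180.51$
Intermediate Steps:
$W = -15$ ($W = -4 - 11 = -15$)
$\sqrt{- (-39 + X{\left(6,-2 \right)} W) + 32484} = \sqrt{- (-39 + \left(6 - 2\right) \left(-15\right)) + 32484} = \sqrt{- (-39 + 4 \left(-15\right)) + 32484} = \sqrt{- (-39 - 60) + 32484} = \sqrt{\left(-1\right) \left(-99\right) + 32484} = \sqrt{99 + 32484} = \sqrt{32583}$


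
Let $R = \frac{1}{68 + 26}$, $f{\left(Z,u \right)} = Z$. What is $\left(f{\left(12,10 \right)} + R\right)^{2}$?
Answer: $\frac{1274641}{8836} \approx 144.26$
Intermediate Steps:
$R = \frac{1}{94} \approx 0.010638$
$\left(f{\left(12,10 \right)} + R\right)^{2} = \left(12 + \frac{1}{94}\right)^{2} = \left(\frac{1129}{94}\right)^{2} = \frac{1274641}{8836}$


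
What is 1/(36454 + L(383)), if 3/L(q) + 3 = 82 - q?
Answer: 304/11082013 ≈ 2.7432e-5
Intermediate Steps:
L(q) = 3/(79 - q) (L(q) = 3/(-3 + (82 - q)) = 3/(79 - q))
1/(36454 + L(383)) = 1/(36454 - 3/(-79 + 383)) = 1/(36454 - 3/304) = 1/(11082013/304) = 304/11082013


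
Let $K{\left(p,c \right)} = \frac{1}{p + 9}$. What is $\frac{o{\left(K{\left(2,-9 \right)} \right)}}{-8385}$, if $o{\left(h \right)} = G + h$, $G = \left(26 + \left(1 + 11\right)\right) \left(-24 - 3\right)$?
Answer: $\frac{2257}{18447} \approx 0.12235$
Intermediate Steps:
$K{\left(p,c \right)} = \frac{1}{9 + p}$
$G = -1026$ ($G = \left(26 + 12\right) \left(-27\right) = 38 \left(-27\right) = -1026$)
$o{\left(h \right)} = -1026 + h$
$\frac{o{\left(K{\left(2,-9 \right)} \right)}}{-8385} = \frac{-1026 + \frac{1}{9 + 2}}{-8385} = \left(-1026 + \frac{1}{11}\right) \left(- \frac{1}{8385}\right) = \left(- \frac{11285}{11}\right) \left(- \frac{1}{8385}\right) = \frac{2257}{18447}$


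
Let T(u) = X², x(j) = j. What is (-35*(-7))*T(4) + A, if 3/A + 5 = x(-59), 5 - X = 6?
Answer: 15677/64 ≈ 244.95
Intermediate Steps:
X = -1 (X = 5 - 1*6 = 5 - 6 = -1)
T(u) = 1 (T(u) = (-1)² = 1)
A = -3/64 (A = 3/(-5 - 59) = 3/(-64) = 3*(-1/64) = -3/64 ≈ -0.046875)
(-35*(-7))*T(4) + A = -35*(-7)*1 - 3/64 = 245*1 - 3/64 = 245 - 3/64 = 15677/64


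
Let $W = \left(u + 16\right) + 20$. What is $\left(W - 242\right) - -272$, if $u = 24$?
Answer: $90$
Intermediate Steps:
$W = 60$ ($W = \left(24 + 16\right) + 20 = 40 + 20 = 60$)
$\left(W - 242\right) - -272 = \left(60 - 242\right) - -272 = -182 + 272 = 90$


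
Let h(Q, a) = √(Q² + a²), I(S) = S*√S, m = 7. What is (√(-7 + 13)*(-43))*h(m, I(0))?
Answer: -301*√6 ≈ -737.30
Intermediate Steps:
I(S) = S^(3/2)
(√(-7 + 13)*(-43))*h(m, I(0)) = (√(-7 + 13)*(-43))*√(7² + (0^(3/2))²) = (√6*(-43))*√(49 + 0²) = (-43*√6)*√(49 + 0) = (-43*√6)*√49 = -43*√6*7 = -301*√6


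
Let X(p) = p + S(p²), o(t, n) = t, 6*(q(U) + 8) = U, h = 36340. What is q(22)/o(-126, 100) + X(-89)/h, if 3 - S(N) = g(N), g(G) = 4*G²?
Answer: -2371645712/343413 ≈ -6906.1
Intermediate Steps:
q(U) = -8 + U/6
S(N) = 3 - 4*N²
X(p) = 3 + p - 4*p⁴ (X(p) = p + (3 - 4*p⁴) = 3 + p - 4*p⁴)
q(22)/o(-126, 100) + X(-89)/h = (-8 + (⅙)*22)/(-126) + (3 - 89 - 4*(-89)⁴)/36340 = (-8 + 11/3)*(-1/126) + (3 - 89 - 4*62742241)*(1/36340) = -13/3*(-1/126) + (3 - 89 - 250968964)*(1/36340) = 13/378 - 250969050*1/36340 = 13/378 - 25096905/3634 = -2371645712/343413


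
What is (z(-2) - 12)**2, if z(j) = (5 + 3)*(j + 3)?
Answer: 16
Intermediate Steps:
z(j) = 24 + 8*j (z(j) = 8*(3 + j) = 24 + 8*j)
(z(-2) - 12)**2 = ((24 + 8*(-2)) - 12)**2 = ((24 - 16) - 12)**2 = (8 - 12)**2 = (-4)**2 = 16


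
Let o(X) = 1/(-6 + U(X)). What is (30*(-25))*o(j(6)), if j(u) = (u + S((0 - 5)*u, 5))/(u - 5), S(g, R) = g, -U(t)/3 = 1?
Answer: 250/3 ≈ 83.333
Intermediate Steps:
U(t) = -3 (U(t) = -3*1 = -3)
j(u) = -4*u/(-5 + u) (j(u) = (u + (0 - 5)*u)/(u - 5) = (u - 5*u)/(-5 + u) = (-4*u)/(-5 + u) = -4*u/(-5 + u))
o(X) = -1/9 (o(X) = 1/(-6 - 3) = 1/(-9) = -1/9)
(30*(-25))*o(j(6)) = (30*(-25))*(-1/9) = -750*(-1/9) = 250/3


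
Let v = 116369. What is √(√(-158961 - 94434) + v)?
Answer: √(116369 + 3*I*√28155) ≈ 341.13 + 0.7378*I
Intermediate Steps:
√(√(-158961 - 94434) + v) = √(√(-158961 - 94434) + 116369) = √(√(-253395) + 116369) = √(3*I*√28155 + 116369) = √(116369 + 3*I*√28155)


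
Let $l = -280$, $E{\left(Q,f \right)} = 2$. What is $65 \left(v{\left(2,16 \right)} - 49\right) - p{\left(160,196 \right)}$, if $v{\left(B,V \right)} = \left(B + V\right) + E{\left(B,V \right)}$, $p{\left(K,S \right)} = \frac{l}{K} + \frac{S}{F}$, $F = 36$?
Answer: $- \frac{67993}{36} \approx -1888.7$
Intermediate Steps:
$p{\left(K,S \right)} = - \frac{280}{K} + \frac{S}{36}$
$v{\left(B,V \right)} = 2 + B + V$ ($v{\left(B,V \right)} = \left(B + V\right) + 2 = 2 + B + V$)
$65 \left(v{\left(2,16 \right)} - 49\right) - p{\left(160,196 \right)} = 65 \left(\left(2 + 2 + 16\right) - 49\right) - \left(- \frac{280}{160} + \frac{1}{36} \cdot 196\right) = 65 \left(20 - 49\right) - \left(\left(-280\right) \frac{1}{160} + \frac{49}{9}\right) = 65 \left(-29\right) - \left(- \frac{7}{4} + \frac{49}{9}\right) = -1885 - \frac{133}{36} = - \frac{67993}{36}$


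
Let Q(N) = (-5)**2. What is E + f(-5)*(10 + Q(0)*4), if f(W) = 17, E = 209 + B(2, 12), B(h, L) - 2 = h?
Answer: 2083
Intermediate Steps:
Q(N) = 25
B(h, L) = 2 + h
E = 213 (E = 209 + (2 + 2) = 209 + 4 = 213)
E + f(-5)*(10 + Q(0)*4) = 213 + 17*(10 + 25*4) = 213 + 17*(10 + 100) = 213 + 17*110 = 213 + 1870 = 2083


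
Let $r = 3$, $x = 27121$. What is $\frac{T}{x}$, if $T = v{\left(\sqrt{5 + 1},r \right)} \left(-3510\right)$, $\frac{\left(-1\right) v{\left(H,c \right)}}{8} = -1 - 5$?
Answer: $- \frac{168480}{27121} \approx -6.2122$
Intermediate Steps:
$v{\left(H,c \right)} = 48$ ($v{\left(H,c \right)} = - 8 \left(-1 - 5\right) = \left(-8\right) \left(-6\right) = 48$)
$T = -168480$ ($T = 48 \left(-3510\right) = -168480$)
$\frac{T}{x} = - \frac{168480}{27121}$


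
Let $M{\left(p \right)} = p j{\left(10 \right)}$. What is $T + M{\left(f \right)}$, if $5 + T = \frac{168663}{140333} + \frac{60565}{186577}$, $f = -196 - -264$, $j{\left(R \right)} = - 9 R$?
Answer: $- \frac{160330356708929}{26182910141} \approx -6123.5$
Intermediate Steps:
$f = 68$ ($f = -196 + 264 = 68$)
$M{\left(p \right)} = - 90 p$ ($M{\left(p \right)} = p \left(\left(-9\right) 10\right) = p \left(-90\right) = - 90 p$)
$T = - \frac{90946646009}{26182910141}$ ($T = -5 + \left(\frac{168663}{140333} + \frac{60565}{186577}\right) = -5 + \frac{39967904696}{26182910141} = - \frac{90946646009}{26182910141} \approx -3.4735$)
$T + M{\left(f \right)} = - \frac{90946646009}{26182910141} - 6120 = - \frac{160330356708929}{26182910141}$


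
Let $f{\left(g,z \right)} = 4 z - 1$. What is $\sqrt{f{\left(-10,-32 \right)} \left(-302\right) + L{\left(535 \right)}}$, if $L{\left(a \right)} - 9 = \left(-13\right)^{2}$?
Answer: $4 \sqrt{2446} \approx 197.83$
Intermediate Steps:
$f{\left(g,z \right)} = -1 + 4 z$
$L{\left(a \right)} = 178$ ($L{\left(a \right)} = 9 + \left(-13\right)^{2} = 9 + 169 = 178$)
$\sqrt{f{\left(-10,-32 \right)} \left(-302\right) + L{\left(535 \right)}} = \sqrt{\left(-1 + 4 \left(-32\right)\right) \left(-302\right) + 178} = \sqrt{\left(-1 - 128\right) \left(-302\right) + 178} = \sqrt{\left(-129\right) \left(-302\right) + 178} = \sqrt{38958 + 178} = \sqrt{39136} = 4 \sqrt{2446}$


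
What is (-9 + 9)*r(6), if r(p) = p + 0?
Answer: 0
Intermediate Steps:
r(p) = p
(-9 + 9)*r(6) = (-9 + 9)*6 = 0*6 = 0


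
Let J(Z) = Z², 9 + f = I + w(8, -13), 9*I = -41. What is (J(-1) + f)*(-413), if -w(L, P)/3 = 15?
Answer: 213934/9 ≈ 23770.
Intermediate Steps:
I = -41/9 (I = (⅑)*(-41) = -41/9 ≈ -4.5556)
w(L, P) = -45 (w(L, P) = -3*15 = -45)
f = -527/9 (f = -9 + (-41/9 - 45) = -9 - 446/9 = -527/9 ≈ -58.556)
(J(-1) + f)*(-413) = ((-1)² - 527/9)*(-413) = (1 - 527/9)*(-413) = -518/9*(-413) = 213934/9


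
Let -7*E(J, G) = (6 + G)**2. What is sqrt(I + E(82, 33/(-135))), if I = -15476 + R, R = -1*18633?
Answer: 2*I*sqrt(17270077)/45 ≈ 184.7*I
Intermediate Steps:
R = -18633
I = -34109 (I = -15476 - 18633 = -34109)
E(J, G) = -(6 + G)**2/7
sqrt(I + E(82, 33/(-135))) = sqrt(-34109 - (6 + 33/(-135))**2/7) = sqrt(-34109 - (6 + 33*(-1/135))**2/7) = sqrt(-34109 - (6 - 11/45)**2/7) = sqrt(-34109 - (259/45)**2/7) = sqrt(-34109 - 1/7*67081/2025) = sqrt(-34109 - 9583/2025) = sqrt(-69080308/2025) = 2*I*sqrt(17270077)/45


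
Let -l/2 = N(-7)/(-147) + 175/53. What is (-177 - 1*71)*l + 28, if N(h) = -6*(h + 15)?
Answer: 4746524/2597 ≈ 1827.7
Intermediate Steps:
N(h) = -90 - 6*h (N(h) = -6*(15 + h) = -90 - 6*h)
l = -18846/2597 (l = -2*((-90 - 6*(-7))/(-147) + 175/53) = -2*((-90 + 42)*(-1/147) + 175*(1/53)) = -2*(-48*(-1/147) + 175/53) = -2*(16/49 + 175/53) = -2*9423/2597 = -18846/2597 ≈ -7.2568)
(-177 - 1*71)*l + 28 = (-177 - 1*71)*(-18846/2597) + 28 = (-177 - 71)*(-18846/2597) + 28 = -248*(-18846/2597) + 28 = 4673808/2597 + 28 = 4746524/2597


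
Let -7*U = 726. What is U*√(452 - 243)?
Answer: -726*√209/7 ≈ -1499.4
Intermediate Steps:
U = -726/7 (U = -⅐*726 = -726/7 ≈ -103.71)
U*√(452 - 243) = -726*√(452 - 243)/7 = -726*√209/7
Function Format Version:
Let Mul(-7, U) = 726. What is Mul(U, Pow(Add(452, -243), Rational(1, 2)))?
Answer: Mul(Rational(-726, 7), Pow(209, Rational(1, 2))) ≈ -1499.4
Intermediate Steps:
U = Rational(-726, 7) (U = Mul(Rational(-1, 7), 726) = Rational(-726, 7) ≈ -103.71)
Mul(U, Pow(Add(452, -243), Rational(1, 2))) = Mul(Rational(-726, 7), Pow(Add(452, -243), Rational(1, 2))) = Mul(Rational(-726, 7), Pow(209, Rational(1, 2)))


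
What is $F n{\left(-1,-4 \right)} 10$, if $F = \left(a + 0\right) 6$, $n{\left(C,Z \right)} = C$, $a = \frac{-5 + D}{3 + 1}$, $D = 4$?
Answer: $15$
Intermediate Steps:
$a = - \frac{1}{4}$ ($a = \frac{-5 + 4}{3 + 1} = - \frac{1}{4} \approx -0.25$)
$F = - \frac{3}{2}$ ($F = \left(- \frac{1}{4} + 0\right) 6 = \left(- \frac{1}{4}\right) 6 = - \frac{3}{2} \approx -1.5$)
$F n{\left(-1,-4 \right)} 10 = \left(- \frac{3}{2}\right) \left(-1\right) 10 = \frac{3}{2} \cdot 10 = 15$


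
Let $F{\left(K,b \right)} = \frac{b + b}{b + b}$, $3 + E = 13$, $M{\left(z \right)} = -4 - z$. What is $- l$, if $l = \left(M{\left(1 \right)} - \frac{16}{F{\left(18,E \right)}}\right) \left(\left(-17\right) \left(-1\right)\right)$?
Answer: $357$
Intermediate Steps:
$E = 10$ ($E = -3 + 13 = 10$)
$F{\left(K,b \right)} = 1$ ($F{\left(K,b \right)} = \frac{2 b}{2 b} = 2 b \frac{1}{2 b} = 1$)
$l = -357$ ($l = \left(\left(-4 - 1\right) - \frac{16}{1}\right) \left(\left(-17\right) \left(-1\right)\right) = \left(\left(-4 - 1\right) - 16 \cdot 1\right) 17 = \left(-5 - 16\right) 17 = \left(-21\right) 17 = -357$)
$- l = \left(-1\right) \left(-357\right) = 357$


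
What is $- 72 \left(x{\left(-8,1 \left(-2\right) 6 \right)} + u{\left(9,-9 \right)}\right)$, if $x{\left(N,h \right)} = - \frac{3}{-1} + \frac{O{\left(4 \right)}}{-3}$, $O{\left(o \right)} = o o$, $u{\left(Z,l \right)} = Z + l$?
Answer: $168$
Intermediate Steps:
$O{\left(o \right)} = o^{2}$
$x{\left(N,h \right)} = - \frac{7}{3}$ ($x{\left(N,h \right)} = - \frac{3}{-1} + \frac{4^{2}}{-3} = \left(-3\right) \left(-1\right) + 16 \left(- \frac{1}{3}\right) = 3 - \frac{16}{3} = - \frac{7}{3}$)
$- 72 \left(x{\left(-8,1 \left(-2\right) 6 \right)} + u{\left(9,-9 \right)}\right) = - 72 \left(- \frac{7}{3} + \left(9 - 9\right)\right) = - 72 \left(- \frac{7}{3} + 0\right) = \left(-72\right) \left(- \frac{7}{3}\right) = 168$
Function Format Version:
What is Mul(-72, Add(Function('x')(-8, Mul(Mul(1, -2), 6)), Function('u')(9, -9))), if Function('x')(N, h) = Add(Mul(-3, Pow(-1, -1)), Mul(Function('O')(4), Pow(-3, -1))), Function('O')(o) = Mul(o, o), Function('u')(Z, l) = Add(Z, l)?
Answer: 168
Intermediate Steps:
Function('O')(o) = Pow(o, 2)
Function('x')(N, h) = Rational(-7, 3) (Function('x')(N, h) = Add(Mul(-3, Pow(-1, -1)), Mul(Pow(4, 2), Pow(-3, -1))) = Add(Mul(-3, -1), Mul(16, Rational(-1, 3))) = Add(3, Rational(-16, 3)) = Rational(-7, 3))
Mul(-72, Add(Function('x')(-8, Mul(Mul(1, -2), 6)), Function('u')(9, -9))) = Mul(-72, Add(Rational(-7, 3), Add(9, -9))) = Mul(-72, Add(Rational(-7, 3), 0)) = Mul(-72, Rational(-7, 3)) = 168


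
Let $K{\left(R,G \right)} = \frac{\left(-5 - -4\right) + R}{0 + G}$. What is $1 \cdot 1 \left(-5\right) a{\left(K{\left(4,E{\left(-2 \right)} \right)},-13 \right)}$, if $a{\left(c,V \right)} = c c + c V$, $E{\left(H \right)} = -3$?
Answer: $-70$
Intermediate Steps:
$K{\left(R,G \right)} = \frac{-1 + R}{G}$ ($K{\left(R,G \right)} = \frac{\left(-5 + 4\right) + R}{G} = \frac{-1 + R}{G}$)
$a{\left(c,V \right)} = c^{2} + V c$
$1 \cdot 1 \left(-5\right) a{\left(K{\left(4,E{\left(-2 \right)} \right)},-13 \right)} = 1 \cdot 1 \left(-5\right) \frac{-1 + 4}{-3} \left(-13 + \frac{-1 + 4}{-3}\right) = 1 \left(-5\right) \left(- \frac{1}{3}\right) 3 \left(-13 - 1\right) = - 5 \left(- (-13 - 1)\right) = - 5 \left(\left(-1\right) \left(-14\right)\right) = \left(-5\right) 14 = -70$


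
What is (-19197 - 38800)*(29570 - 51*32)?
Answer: -1620320186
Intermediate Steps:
(-19197 - 38800)*(29570 - 51*32) = -57997*(29570 - 1632) = -57997*27938 = -1620320186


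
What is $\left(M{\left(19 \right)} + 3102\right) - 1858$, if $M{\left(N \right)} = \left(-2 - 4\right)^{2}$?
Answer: $1280$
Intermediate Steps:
$M{\left(N \right)} = 36$ ($M{\left(N \right)} = \left(-6\right)^{2} = 36$)
$\left(M{\left(19 \right)} + 3102\right) - 1858 = \left(36 + 3102\right) - 1858 = 3138 - 1858 = 1280$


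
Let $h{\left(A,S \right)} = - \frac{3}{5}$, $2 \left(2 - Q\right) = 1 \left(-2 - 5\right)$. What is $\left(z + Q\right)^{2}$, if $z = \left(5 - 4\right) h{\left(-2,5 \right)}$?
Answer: $\frac{2401}{100} \approx 24.01$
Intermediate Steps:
$Q = \frac{11}{2}$ ($Q = 2 - \frac{1 \left(-2 - 5\right)}{2} = 2 - \frac{1 \left(-7\right)}{2} = 2 - - \frac{7}{2} = 2 + \frac{7}{2} = \frac{11}{2} \approx 5.5$)
$h{\left(A,S \right)} = - \frac{3}{5}$ ($h{\left(A,S \right)} = \left(-3\right) \frac{1}{5} = - \frac{3}{5}$)
$z = - \frac{3}{5}$ ($z = \left(5 - 4\right) \left(- \frac{3}{5}\right) = 1 \left(- \frac{3}{5}\right) = - \frac{3}{5} \approx -0.6$)
$\left(z + Q\right)^{2} = \left(- \frac{3}{5} + \frac{11}{2}\right)^{2} = \left(\frac{49}{10}\right)^{2} = \frac{2401}{100}$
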